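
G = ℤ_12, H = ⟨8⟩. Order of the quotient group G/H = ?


|⟨8⟩| = n / gcd(8, 12) = 12 / 4 = 3
H is normal (ℤ_12 is abelian).
|G/H| = |G| / |H| = 12 / 3 = 4

|G/H| = 4


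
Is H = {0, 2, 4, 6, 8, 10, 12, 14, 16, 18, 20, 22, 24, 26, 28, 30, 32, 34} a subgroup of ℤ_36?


Subgroup test for H = {0, 2, 4, 6, 8, 10, 12, 14, 16, 18, 20, 22, 24, 26, 28, 30, 32, 34} in (ℤ_36, +):
(1) 0 ∈ H? Yes
(2) Closure: for all a,b ∈ H, (a+b) mod 36 ∈ H? Yes
(3) Inverses: for all a ∈ H, -a mod 36 ∈ H? Yes

Yes, H is a subgroup of ℤ_36


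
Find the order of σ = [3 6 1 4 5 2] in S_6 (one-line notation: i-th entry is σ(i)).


Cycle decomposition: (1 3) (2 6)
Cycle lengths: 2, 2
Order = lcm(2, 2) = 2

ord(σ) = 2


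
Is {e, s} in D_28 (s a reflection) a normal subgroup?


H = {e, s} in D_28 (s a reflection)
r·s·r⁻¹ = sr⁻² ≠ s for n ≥ 3, so {e, s} is not closed under conjugation

No, not a normal subgroup


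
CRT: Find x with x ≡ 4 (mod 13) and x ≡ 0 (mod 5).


m₁ = 13, m₂ = 5, gcd = 1, so CRT applies. M = m₁·m₂ = 65
Let M₁ = M/m₁ = 5, M₂ = M/m₂ = 13
Find y₁ ≡ M₁⁻¹ (mod m₁): 5⁻¹ ≡ 8 (mod 13)
Find y₂ ≡ M₂⁻¹ (mod m₂): 13⁻¹ ≡ 2 (mod 5)
x = a₁·M₁·y₁ + a₂·M₂·y₂ = 4·5·8 + 0·13·2 = 160
Reduce mod 65: x ≡ 30
Check: 30 mod 13 = 4 ✓, 30 mod 5 = 0 ✓

x ≡ 30 (mod 65)


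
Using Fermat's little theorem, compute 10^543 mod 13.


Fermat's little theorem: if p is prime and gcd(a,p)=1, then a^(p-1) ≡ 1 (mod p)
p = 13 is prime, gcd(10,13) = 1
Reduce exponent: 543 mod 12 = 3
So 10^543 ≡ 10^3 (mod 13)
10^3 mod 13 = 12

10^543 ≡ 12 (mod 13)


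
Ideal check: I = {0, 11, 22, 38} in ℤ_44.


Check ideal conditions for I = {0, 11, 22, 38} in ℤ_44:
(1) I is an additive subgroup? No
(2) For r ∈ ℤ_44 and a ∈ I: r·a ∈ I? No  [counterexample: r=2, a=38, r·a mod 44 = 32 ∉ I]

No, I is not an ideal of ℤ_44


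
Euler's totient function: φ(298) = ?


Factor n: 298 = 2 × 149
φ(n) = n · ∏(1 - 1/p) over distinct primes p | n
φ(298) = 298 · (1 - 1/2) · (1 - 1/149) = 148

φ(298) = 148


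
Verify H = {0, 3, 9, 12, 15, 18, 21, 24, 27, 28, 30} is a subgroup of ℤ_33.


Subgroup test for H = {0, 3, 9, 12, 15, 18, 21, 24, 27, 28, 30} in (ℤ_33, +):
(1) 0 ∈ H? Yes
(2) Closure: for all a,b ∈ H, (a+b) mod 33 ∈ H? No  [counterexample: 3 + 3 = 6 ∉ H]
(3) Inverses: for all a ∈ H, -a mod 33 ∈ H? No

No, H is not a subgroup of ℤ_33


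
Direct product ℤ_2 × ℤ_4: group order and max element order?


|ℤ_2 × ℤ_4| = 2 × 4 = 8
Max element order = lcm(2,4) = 4
Cyclic? No (gcd=2)

|ℤ_2×ℤ_4| = 8, max element order = 4


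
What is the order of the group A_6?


|A_n| = n!/2 (even permutations)
|A_6| = 6!/2 = 720/2 = 360

|A_6| = 360


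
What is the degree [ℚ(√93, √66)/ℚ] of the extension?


[ℚ(√93,√66):ℚ] = [ℚ(√93,√66):ℚ(√93)]·[ℚ(√93):ℚ] = 2·2 = 4

[ℚ(√93, √66)/ℚ] = 4


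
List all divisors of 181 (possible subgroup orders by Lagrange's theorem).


Lagrange's theorem: |H| divides |G|
|G| = 181
Divisors of 181: 1, 181

Possible subgroup orders: {1, 181}


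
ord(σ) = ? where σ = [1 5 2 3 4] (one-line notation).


Cycle decomposition: (2 5 4 3)
Cycle lengths: 4
Order = lcm(4) = 4

ord(σ) = 4


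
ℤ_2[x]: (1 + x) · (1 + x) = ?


Expand and collect like terms; reduce coefficients mod 2:
x^0: 1·1 = 1 ≡ 1 (mod 2)
x^1: 1·1 + 1·1 = 2 ≡ 0 (mod 2)
x^2: 1·1 = 1 ≡ 1 (mod 2)
Result: 1 + x^2

f · g = 1 + x^2


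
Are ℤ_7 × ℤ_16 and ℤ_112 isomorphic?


Comparing ℤ_7 × ℤ_16 and ℤ_112:
gcd(7,16) = 1, so ℤ_7 × ℤ_16 ≅ ℤ_112 (CRT)

Yes, ℤ_7 × ℤ_16 ≅ ℤ_112


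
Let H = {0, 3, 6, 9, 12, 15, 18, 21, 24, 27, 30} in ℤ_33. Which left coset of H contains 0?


0 + H = {0 + h (mod 33) : h ∈ H}
0+0=0, 0+3=3, 0+6=6, 0+9=9, 0+12=12, 0+15=15, 0+18=18, 0+21=21, 0+24=24, 0+27=27, 0+30=30

0 + H = {0, 3, 6, 9, 12, 15, 18, 21, 24, 27, 30}


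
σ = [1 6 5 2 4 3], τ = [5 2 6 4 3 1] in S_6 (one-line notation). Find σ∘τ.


σ∘τ: apply τ first, then σ
1 →τ 5 →σ 4
2 →τ 2 →σ 6
3 →τ 6 →σ 3
4 →τ 4 →σ 2
5 →τ 3 →σ 5
6 →τ 1 →σ 1

σ∘τ = [4 6 3 2 5 1]


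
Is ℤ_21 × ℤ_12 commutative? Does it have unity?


Direct product ring; commutative with unity (1,1); but (1,0)·(0,1) = (0,0) gives zero divisors, so not an integral domain
Commutative: Yes
Integral domain: No
Has unity: Yes

ℤ_21 × ℤ_12: Commutative=Yes, Unity=Yes


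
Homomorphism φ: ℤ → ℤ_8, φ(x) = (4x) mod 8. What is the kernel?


Kernel = preimage of identity
ker(φ) = {x ∈ ℤ : 4x ≡ 0 (mod 8)}. gcd(4,8) = 4, so 4x ≡ 0 (mod 8) ⟺ x ≡ 0 (mod 8/4 = 2). Hence ker(φ) = 2ℤ

ker(φ) = 2ℤ


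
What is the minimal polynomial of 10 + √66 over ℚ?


Let α = 10 + √66. Then α - 10 = √66, so (α - 10)² = 66, giving α² - 20α + 34 = 0. Degree 2 and α ∉ ℚ, so this is the minimal polynomial.

Minimal polynomial: x² - 20x + 34


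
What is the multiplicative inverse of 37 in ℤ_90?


Use the extended Euclidean algorithm to write 1 = 37·s + 90·t; then s mod 90 is the inverse.
Euclidean algorithm:
  37 = 0·90 + 37
  90 = 2·37 + 16
  37 = 2·16 + 5
  16 = 3·5 + 1
  5 = 5·1 + 0
gcd(37,90) = 1
Back-substitution gives: 37·(-17) + 90·(7) = 1
So 37⁻¹ ≡ -17 ≡ 73 (mod 90)
Check: 37 × 73 = 2701 ≡ 1 (mod 90) ✓

37⁻¹ ≡ 73 (mod 90)


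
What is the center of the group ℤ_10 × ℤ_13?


Z(G) = {g ∈ G | gx = xg for all x ∈ G}
Direct product of abelian groups is abelian, so Z(G) = G

Z(ℤ_10 × ℤ_13) = ℤ_10 × ℤ_13


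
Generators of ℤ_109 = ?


g generates ℤ_n iff gcd(g,n) = 1
Prime factors of 109: 109
Generators are g ∈ {1,...,108} not divisible by any of these primes.
Generators: {1, 2, 3, 4, 5, 6, 7, 8, 9, 10, 11, 12, 13, 14, 15, 16, 17, 18, 19, 20, 21, 22, 23, 24, 25, 26, 27, 28, 29, 30, 31, 32, 33, 34, 35, 36, 37, 38, 39, 40, 41, 42, 43, 44, 45, 46, 47, 48, 49, 50, 51, 52, 53, 54, 55, 56, 57, 58, 59, 60, 61, 62, 63, 64, 65, 66, 67, 68, 69, 70, 71, 72, 73, 74, 75, 76, 77, 78, 79, 80, 81, 82, 83, 84, 85, 86, 87, 88, 89, 90, 91, 92, 93, 94, 95, 96, 97, 98, 99, 100, 101, 102, 103, 104, 105, 106, 107, 108}
Number of generators = φ(109) = 108

Generators of ℤ_109 = {1, 2, 3, 4, 5, 6, 7, 8, 9, 10, 11, 12, 13, 14, 15, 16, 17, 18, 19, 20, 21, 22, 23, 24, 25, 26, 27, 28, 29, 30, 31, 32, 33, 34, 35, 36, 37, 38, 39, 40, 41, 42, 43, 44, 45, 46, 47, 48, 49, 50, 51, 52, 53, 54, 55, 56, 57, 58, 59, 60, 61, 62, 63, 64, 65, 66, 67, 68, 69, 70, 71, 72, 73, 74, 75, 76, 77, 78, 79, 80, 81, 82, 83, 84, 85, 86, 87, 88, 89, 90, 91, 92, 93, 94, 95, 96, 97, 98, 99, 100, 101, 102, 103, 104, 105, 106, 107, 108}


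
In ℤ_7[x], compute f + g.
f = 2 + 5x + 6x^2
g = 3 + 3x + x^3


Add coefficients mod 7:
x^0: 2 + 3 = 5 (mod 7)
x^1: 5 + 3 = 1 (mod 7)
x^2: 6 + 0 = 6 (mod 7)
x^3: 0 + 1 = 1 (mod 7)
Result: 5 + x + 6x^2 + x^3

f + g = 5 + x + 6x^2 + x^3


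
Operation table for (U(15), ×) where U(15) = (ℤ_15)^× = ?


Elements: {1, 2, 4, 7, 8, 11, 13, 14}
Operation: multiplication mod 15
Entry (a, b) = (a × b) mod 15

Cayley table:
   |  1 |  2 |  4 |  7 |  8 | 11 | 13 | 14
 1 |  1 |  2 |  4 |  7 |  8 | 11 | 13 | 14
 2 |  2 |  4 |  8 | 14 |  1 |  7 | 11 | 13
 4 |  4 |  8 |  1 | 13 |  2 | 14 |  7 | 11
 7 |  7 | 14 | 13 |  4 | 11 |  2 |  1 |  8
 8 |  8 |  1 |  2 | 11 |  4 | 13 | 14 |  7
11 | 11 |  7 | 14 |  2 | 13 |  1 |  8 |  4
13 | 13 | 11 |  7 |  1 | 14 |  8 |  4 |  2
14 | 14 | 13 | 11 |  8 |  7 |  4 |  2 |  1


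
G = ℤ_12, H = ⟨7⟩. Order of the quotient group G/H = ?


|⟨7⟩| = n / gcd(7, 12) = 12 / 1 = 12
H is normal (ℤ_12 is abelian).
|G/H| = |G| / |H| = 12 / 12 = 1

|G/H| = 1


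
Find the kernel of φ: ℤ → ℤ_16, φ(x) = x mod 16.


Kernel = preimage of identity
ker(φ) = {x ∈ ℤ : x ≡ 0 (mod 16)} = 16ℤ = {0, ±16, ±32, ...}

ker(φ) = 16ℤ


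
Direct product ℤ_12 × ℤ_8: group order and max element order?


|ℤ_12 × ℤ_8| = 12 × 8 = 96
Max element order = lcm(12,8) = 24
Cyclic? No (gcd=4)

|ℤ_12×ℤ_8| = 96, max element order = 24


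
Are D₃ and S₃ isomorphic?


Comparing D₃ and S₃:
Both are the unique non-abelian group of order 6

Yes, D₃ ≅ S₃


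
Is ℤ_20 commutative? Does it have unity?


ℤ_20 is a commutative ring with unity 1; 20 = 2×10 is composite, so 2·10 ≡ 0 gives zero divisors (not an integral domain)
Commutative: Yes
Integral domain: No
Has unity: Yes

ℤ_20: Commutative=Yes, Unity=Yes


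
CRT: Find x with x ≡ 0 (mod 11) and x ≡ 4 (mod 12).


m₁ = 11, m₂ = 12, gcd = 1, so CRT applies. M = m₁·m₂ = 132
Let M₁ = M/m₁ = 12, M₂ = M/m₂ = 11
Find y₁ ≡ M₁⁻¹ (mod m₁): 12⁻¹ ≡ 1 (mod 11)
Find y₂ ≡ M₂⁻¹ (mod m₂): 11⁻¹ ≡ 11 (mod 12)
x = a₁·M₁·y₁ + a₂·M₂·y₂ = 0·12·1 + 4·11·11 = 484
Reduce mod 132: x ≡ 88
Check: 88 mod 11 = 0 ✓, 88 mod 12 = 4 ✓

x ≡ 88 (mod 132)


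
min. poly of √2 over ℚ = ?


√2 satisfies x² - 2 = 0, irreducible over ℚ since 2 is squarefree

Minimal polynomial: x² - 2


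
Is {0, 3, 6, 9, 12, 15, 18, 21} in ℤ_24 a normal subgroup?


H = {0, 3, 6, 9, 12, 15, 18, 21} in ℤ_24
ℤ_24 is abelian; every subgroup of an abelian group is normal

Yes, normal subgroup


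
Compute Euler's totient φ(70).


Factor n: 70 = 2 × 5 × 7
φ(n) = n · ∏(1 - 1/p) over distinct primes p | n
φ(70) = 70 · (1 - 1/2) · (1 - 1/5) · (1 - 1/7) = 24

φ(70) = 24


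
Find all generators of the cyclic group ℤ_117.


g generates ℤ_n iff gcd(g,n) = 1
Prime factors of 117: 3, 13
Generators are g ∈ {1,...,116} not divisible by any of these primes.
Generators: {1, 2, 4, 5, 7, 8, 10, 11, 14, 16, 17, 19, 20, 22, 23, 25, 28, 29, 31, 32, 34, 35, 37, 38, 40, 41, 43, 44, 46, 47, 49, 50, 53, 55, 56, 58, 59, 61, 62, 64, 67, 68, 70, 71, 73, 74, 76, 77, 79, 80, 82, 83, 85, 86, 88, 89, 92, 94, 95, 97, 98, 100, 101, 103, 106, 107, 109, 110, 112, 113, 115, 116}
Number of generators = φ(117) = 72

Generators of ℤ_117 = {1, 2, 4, 5, 7, 8, 10, 11, 14, 16, 17, 19, 20, 22, 23, 25, 28, 29, 31, 32, 34, 35, 37, 38, 40, 41, 43, 44, 46, 47, 49, 50, 53, 55, 56, 58, 59, 61, 62, 64, 67, 68, 70, 71, 73, 74, 76, 77, 79, 80, 82, 83, 85, 86, 88, 89, 92, 94, 95, 97, 98, 100, 101, 103, 106, 107, 109, 110, 112, 113, 115, 116}


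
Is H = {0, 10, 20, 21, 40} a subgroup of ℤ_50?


Subgroup test for H = {0, 10, 20, 21, 40} in (ℤ_50, +):
(1) 0 ∈ H? Yes
(2) Closure: for all a,b ∈ H, (a+b) mod 50 ∈ H? No  [counterexample: 10 + 20 = 30 ∉ H]
(3) Inverses: for all a ∈ H, -a mod 50 ∈ H? No

No, H is not a subgroup of ℤ_50


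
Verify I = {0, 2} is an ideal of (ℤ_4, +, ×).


Check ideal conditions for I = {0, 2} in ℤ_4:
(1) I is an additive subgroup? Yes
(2) For r ∈ ℤ_4 and a ∈ I: r·a ∈ I? Yes

Yes, I is an ideal of ℤ_4


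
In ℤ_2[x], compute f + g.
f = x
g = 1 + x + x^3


Add coefficients mod 2:
x^0: 0 + 1 = 1 (mod 2)
x^1: 1 + 1 = 0 (mod 2)
x^2: 0 + 0 = 0 (mod 2)
x^3: 0 + 1 = 1 (mod 2)
Result: 1 + x^3

f + g = 1 + x^3


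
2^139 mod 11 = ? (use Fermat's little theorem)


Fermat's little theorem: if p is prime and gcd(a,p)=1, then a^(p-1) ≡ 1 (mod p)
p = 11 is prime, gcd(2,11) = 1
Reduce exponent: 139 mod 10 = 9
So 2^139 ≡ 2^9 (mod 11)
2^9 mod 11 = 6

2^139 ≡ 6 (mod 11)


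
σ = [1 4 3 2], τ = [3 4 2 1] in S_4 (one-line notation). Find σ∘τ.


σ∘τ: apply τ first, then σ
1 →τ 3 →σ 3
2 →τ 4 →σ 2
3 →τ 2 →σ 4
4 →τ 1 →σ 1

σ∘τ = [3 2 4 1]


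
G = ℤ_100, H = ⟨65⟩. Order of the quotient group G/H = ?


|⟨65⟩| = n / gcd(65, 100) = 100 / 5 = 20
H is normal (ℤ_100 is abelian).
|G/H| = |G| / |H| = 100 / 20 = 5

|G/H| = 5


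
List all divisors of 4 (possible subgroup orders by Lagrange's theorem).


Lagrange's theorem: |H| divides |G|
|G| = 4
Divisors of 4: 1, 2, 4

Possible subgroup orders: {1, 2, 4}


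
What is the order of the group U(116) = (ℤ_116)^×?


U(n) is the group of units mod n; |U(n)| = φ(n)
|U(116)| = φ(116) = 56

|U(116) = (ℤ_116)^×| = 56


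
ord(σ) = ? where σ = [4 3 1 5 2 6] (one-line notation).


Cycle decomposition: (1 4 5 2 3)
Cycle lengths: 5
Order = lcm(5) = 5

ord(σ) = 5


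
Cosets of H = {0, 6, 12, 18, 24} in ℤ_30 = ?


H = {0, 6, 12, 18, 24}, |H| = 5
Number of cosets = |G|/|H| = 30/5 = 6
0 + H = {0, 6, 12, 18, 24}
1 + H = {1, 7, 13, 19, 25}
2 + H = {2, 8, 14, 20, 26}
3 + H = {3, 9, 15, 21, 27}
4 + H = {4, 10, 16, 22, 28}
5 + H = {5, 11, 17, 23, 29}

Cosets: 0+H={0,6,12,18,24}; 1+H={1,7,13,19,25}; 2+H={2,8,14,20,26}; 3+H={3,9,15,21,27}; 4+H={4,10,16,22,28}; 5+H={5,11,17,23,29}


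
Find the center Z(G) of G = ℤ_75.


Z(G) = {g ∈ G | gx = xg for all x ∈ G}
ℤ_75 is abelian, so Z(G) = G

Z(ℤ_75) = ℤ_75


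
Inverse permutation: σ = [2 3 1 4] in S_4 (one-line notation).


To find σ⁻¹, swap domain and range:
σ(1) = 2 → σ⁻¹(2) = 1
σ(2) = 3 → σ⁻¹(3) = 2
σ(3) = 1 → σ⁻¹(1) = 3
σ(4) = 4 → σ⁻¹(4) = 4

σ⁻¹ = [3 1 2 4]


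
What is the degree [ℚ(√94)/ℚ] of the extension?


√94 has minimal polynomial x² - 94 (irreducible over ℚ since 94 is squarefree)

[ℚ(√94)/ℚ] = 2


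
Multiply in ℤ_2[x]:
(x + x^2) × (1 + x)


Expand and collect like terms; reduce coefficients mod 2:
x^0: 0·1 = 0 ≡ 0 (mod 2)
x^1: 0·1 + 1·1 = 1 ≡ 1 (mod 2)
x^2: 1·1 + 1·1 = 2 ≡ 0 (mod 2)
x^3: 1·1 = 1 ≡ 1 (mod 2)
Result: x + x^3

f · g = x + x^3


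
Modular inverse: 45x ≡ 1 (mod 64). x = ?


Use the extended Euclidean algorithm to write 1 = 45·s + 64·t; then s mod 64 is the inverse.
Euclidean algorithm:
  45 = 0·64 + 45
  64 = 1·45 + 19
  45 = 2·19 + 7
  19 = 2·7 + 5
  7 = 1·5 + 2
  5 = 2·2 + 1
  2 = 2·1 + 0
gcd(45,64) = 1
Back-substitution gives: 45·(-27) + 64·(19) = 1
So 45⁻¹ ≡ -27 ≡ 37 (mod 64)
Check: 45 × 37 = 1665 ≡ 1 (mod 64) ✓

45⁻¹ ≡ 37 (mod 64)


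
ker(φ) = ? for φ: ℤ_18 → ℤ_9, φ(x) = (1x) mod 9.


Kernel = preimage of identity
ker(φ) = {x ∈ ℤ_18 : 1x ≡ 0 (mod 9)}. Since 9 | 18, φ is well-defined. The kernel is the cyclic subgroup ⟨9⟩ of ℤ_18 (order 2), i.e. {0, 9}

ker(φ) = {0, 9}


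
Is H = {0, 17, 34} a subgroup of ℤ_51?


Subgroup test for H = {0, 17, 34} in (ℤ_51, +):
(1) 0 ∈ H? Yes
(2) Closure: for all a,b ∈ H, (a+b) mod 51 ∈ H? Yes
(3) Inverses: for all a ∈ H, -a mod 51 ∈ H? Yes

Yes, H is a subgroup of ℤ_51


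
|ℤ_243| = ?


ℤ_n has n elements.

|ℤ_243| = 243


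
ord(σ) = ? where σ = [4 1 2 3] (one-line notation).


Cycle decomposition: (1 4 3 2)
Cycle lengths: 4
Order = lcm(4) = 4

ord(σ) = 4


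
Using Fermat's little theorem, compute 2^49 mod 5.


Fermat's little theorem: if p is prime and gcd(a,p)=1, then a^(p-1) ≡ 1 (mod p)
p = 5 is prime, gcd(2,5) = 1
Reduce exponent: 49 mod 4 = 1
So 2^49 ≡ 2^1 (mod 5)
2^1 mod 5 = 2

2^49 ≡ 2 (mod 5)


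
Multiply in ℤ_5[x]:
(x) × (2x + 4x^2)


Expand and collect like terms; reduce coefficients mod 5:
x^0: 0·0 = 0 ≡ 0 (mod 5)
x^1: 0·2 + 1·0 = 0 ≡ 0 (mod 5)
x^2: 0·4 + 1·2 = 2 ≡ 2 (mod 5)
x^3: 1·4 = 4 ≡ 4 (mod 5)
Result: 2x^2 + 4x^3

f · g = 2x^2 + 4x^3


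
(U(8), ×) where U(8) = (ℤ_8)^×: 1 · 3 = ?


Operation: multiplication mod 8
1 · 3 = (a × b) mod 8 with a = 1, b = 3

1 · 3 = 3


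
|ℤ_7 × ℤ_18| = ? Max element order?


|ℤ_7 × ℤ_18| = 7 × 18 = 126
Max element order = lcm(7,18) = 126
Cyclic? Yes (gcd=1)

|ℤ_7×ℤ_18| = 126, max element order = 126


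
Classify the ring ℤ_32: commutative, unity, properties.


ℤ_32 is a commutative ring with unity 1; 32 = 2×16 is composite, so 2·16 ≡ 0 gives zero divisors (not an integral domain)
Commutative: Yes
Integral domain: No
Has unity: Yes

ℤ_32: Commutative=Yes, Unity=Yes


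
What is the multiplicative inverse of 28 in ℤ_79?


Use the extended Euclidean algorithm to write 1 = 28·s + 79·t; then s mod 79 is the inverse.
Euclidean algorithm:
  28 = 0·79 + 28
  79 = 2·28 + 23
  28 = 1·23 + 5
  23 = 4·5 + 3
  5 = 1·3 + 2
  3 = 1·2 + 1
  2 = 2·1 + 0
gcd(28,79) = 1
Back-substitution gives: 28·(-31) + 79·(11) = 1
So 28⁻¹ ≡ -31 ≡ 48 (mod 79)
Check: 28 × 48 = 1344 ≡ 1 (mod 79) ✓

28⁻¹ ≡ 48 (mod 79)


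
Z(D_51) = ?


Z(G) = {g ∈ G | gx = xg for all x ∈ G}
For odd n, Z(D_n) = {e}: no nontrivial rotation commutes with all reflections

Z(D_51) = {e}


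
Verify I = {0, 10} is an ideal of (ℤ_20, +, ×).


Check ideal conditions for I = {0, 10} in ℤ_20:
(1) I is an additive subgroup? Yes
(2) For r ∈ ℤ_20 and a ∈ I: r·a ∈ I? Yes

Yes, I is an ideal of ℤ_20


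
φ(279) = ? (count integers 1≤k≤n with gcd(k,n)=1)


Factor n: 279 = 3^2 × 31
φ(n) = n · ∏(1 - 1/p) over distinct primes p | n
φ(279) = 279 · (1 - 1/3) · (1 - 1/31) = 180

φ(279) = 180


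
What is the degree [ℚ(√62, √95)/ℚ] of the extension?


[ℚ(√62,√95):ℚ] = [ℚ(√62,√95):ℚ(√62)]·[ℚ(√62):ℚ] = 2·2 = 4

[ℚ(√62, √95)/ℚ] = 4


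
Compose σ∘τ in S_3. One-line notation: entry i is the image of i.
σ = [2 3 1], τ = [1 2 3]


σ∘τ: apply τ first, then σ
1 →τ 1 →σ 2
2 →τ 2 →σ 3
3 →τ 3 →σ 1

σ∘τ = [2 3 1]


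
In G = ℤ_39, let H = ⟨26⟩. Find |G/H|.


|⟨26⟩| = n / gcd(26, 39) = 39 / 13 = 3
H is normal (ℤ_39 is abelian).
|G/H| = |G| / |H| = 39 / 3 = 13

|G/H| = 13


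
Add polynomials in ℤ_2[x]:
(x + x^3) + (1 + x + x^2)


Add coefficients mod 2:
x^0: 0 + 1 = 1 (mod 2)
x^1: 1 + 1 = 0 (mod 2)
x^2: 0 + 1 = 1 (mod 2)
x^3: 1 + 0 = 1 (mod 2)
Result: 1 + x^2 + x^3

f + g = 1 + x^2 + x^3


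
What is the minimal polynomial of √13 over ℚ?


√13 satisfies x² - 13 = 0, irreducible over ℚ since 13 is squarefree

Minimal polynomial: x² - 13


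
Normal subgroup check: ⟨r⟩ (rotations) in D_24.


H = ⟨r⟩ (rotations) in D_24
The rotation subgroup ⟨r⟩ has index 2 in D_24, so it is normal

Yes, normal subgroup


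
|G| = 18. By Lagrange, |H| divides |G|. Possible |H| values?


Lagrange's theorem: |H| divides |G|
|G| = 18
Divisors of 18: 1, 2, 3, 6, 9, 18

Possible subgroup orders: {1, 2, 3, 6, 9, 18}


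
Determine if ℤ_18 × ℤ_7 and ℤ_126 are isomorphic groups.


Comparing ℤ_18 × ℤ_7 and ℤ_126:
gcd(18,7) = 1, so ℤ_18 × ℤ_7 ≅ ℤ_126 (CRT)

Yes, ℤ_18 × ℤ_7 ≅ ℤ_126


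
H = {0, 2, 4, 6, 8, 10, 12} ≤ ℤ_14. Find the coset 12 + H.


12 + H = {12 + h (mod 14) : h ∈ H}
12+0=12, 12+2=0, 12+4=2, 12+6=4, 12+8=6, 12+10=8, 12+12=10
12 + H = {0, 2, 4, 6, 8, 10, 12} = 0 + H

12 + H = {0, 2, 4, 6, 8, 10, 12}


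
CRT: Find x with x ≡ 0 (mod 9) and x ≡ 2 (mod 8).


m₁ = 9, m₂ = 8, gcd = 1, so CRT applies. M = m₁·m₂ = 72
Let M₁ = M/m₁ = 8, M₂ = M/m₂ = 9
Find y₁ ≡ M₁⁻¹ (mod m₁): 8⁻¹ ≡ 8 (mod 9)
Find y₂ ≡ M₂⁻¹ (mod m₂): 9⁻¹ ≡ 1 (mod 8)
x = a₁·M₁·y₁ + a₂·M₂·y₂ = 0·8·8 + 2·9·1 = 18
Reduce mod 72: x ≡ 18
Check: 18 mod 9 = 0 ✓, 18 mod 8 = 2 ✓

x ≡ 18 (mod 72)


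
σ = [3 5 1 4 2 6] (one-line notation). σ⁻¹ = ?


To find σ⁻¹, swap domain and range:
σ(1) = 3 → σ⁻¹(3) = 1
σ(2) = 5 → σ⁻¹(5) = 2
σ(3) = 1 → σ⁻¹(1) = 3
σ(4) = 4 → σ⁻¹(4) = 4
σ(5) = 2 → σ⁻¹(2) = 5
σ(6) = 6 → σ⁻¹(6) = 6

σ⁻¹ = [3 5 1 4 2 6]


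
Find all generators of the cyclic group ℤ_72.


g generates ℤ_n iff gcd(g,n) = 1
Prime factors of 72: 2, 3
Generators are g ∈ {1,...,71} not divisible by any of these primes.
Generators: {1, 5, 7, 11, 13, 17, 19, 23, 25, 29, 31, 35, 37, 41, 43, 47, 49, 53, 55, 59, 61, 65, 67, 71}
Number of generators = φ(72) = 24

Generators of ℤ_72 = {1, 5, 7, 11, 13, 17, 19, 23, 25, 29, 31, 35, 37, 41, 43, 47, 49, 53, 55, 59, 61, 65, 67, 71}


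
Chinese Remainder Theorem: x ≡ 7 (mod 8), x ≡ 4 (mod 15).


m₁ = 8, m₂ = 15, gcd = 1, so CRT applies. M = m₁·m₂ = 120
Let M₁ = M/m₁ = 15, M₂ = M/m₂ = 8
Find y₁ ≡ M₁⁻¹ (mod m₁): 15⁻¹ ≡ 7 (mod 8)
Find y₂ ≡ M₂⁻¹ (mod m₂): 8⁻¹ ≡ 2 (mod 15)
x = a₁·M₁·y₁ + a₂·M₂·y₂ = 7·15·7 + 4·8·2 = 799
Reduce mod 120: x ≡ 79
Check: 79 mod 8 = 7 ✓, 79 mod 15 = 4 ✓

x ≡ 79 (mod 120)


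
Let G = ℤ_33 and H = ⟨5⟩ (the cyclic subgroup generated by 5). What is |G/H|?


|⟨5⟩| = n / gcd(5, 33) = 33 / 1 = 33
H is normal (ℤ_33 is abelian).
|G/H| = |G| / |H| = 33 / 33 = 1

|G/H| = 1


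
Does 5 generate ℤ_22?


g generates ℤ_n iff gcd(g, n) = 1
gcd(5, 22) = 1
Since gcd = 1, 5 is a generator.

Yes, 5 generates ℤ_22


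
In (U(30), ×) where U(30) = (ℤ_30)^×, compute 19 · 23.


Operation: multiplication mod 30
19 · 23 = (a × b) mod 30 with a = 19, b = 23

19 · 23 = 17


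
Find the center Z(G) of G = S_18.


Z(G) = {g ∈ G | gx = xg for all x ∈ G}
S_n is non-abelian for n ≥ 3; Z(S_18) is trivial

Z(S_18) = {e}


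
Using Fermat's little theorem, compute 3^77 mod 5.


Fermat's little theorem: if p is prime and gcd(a,p)=1, then a^(p-1) ≡ 1 (mod p)
p = 5 is prime, gcd(3,5) = 1
Reduce exponent: 77 mod 4 = 1
So 3^77 ≡ 3^1 (mod 5)
3^1 mod 5 = 3

3^77 ≡ 3 (mod 5)


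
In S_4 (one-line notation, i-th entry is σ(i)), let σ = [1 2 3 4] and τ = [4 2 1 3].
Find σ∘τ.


σ∘τ: apply τ first, then σ
1 →τ 4 →σ 4
2 →τ 2 →σ 2
3 →τ 1 →σ 1
4 →τ 3 →σ 3

σ∘τ = [4 2 1 3]


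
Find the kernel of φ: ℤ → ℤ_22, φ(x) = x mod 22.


Kernel = preimage of identity
ker(φ) = {x ∈ ℤ : x ≡ 0 (mod 22)} = 22ℤ = {0, ±22, ±44, ...}

ker(φ) = 22ℤ


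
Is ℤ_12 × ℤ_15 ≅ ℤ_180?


Comparing ℤ_12 × ℤ_15 and ℤ_180:
gcd(12,15) = 3 ≠ 1. Max element order in ℤ_12×ℤ_15 is lcm(12,15) = 60 < 180, so it has no element of order 180

No, ℤ_12 × ℤ_15 ≇ ℤ_180


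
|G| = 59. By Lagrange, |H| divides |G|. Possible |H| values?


Lagrange's theorem: |H| divides |G|
|G| = 59
Divisors of 59: 1, 59

Possible subgroup orders: {1, 59}


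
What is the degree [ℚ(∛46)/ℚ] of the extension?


∛46 has minimal polynomial x³ - 46 (irreducible over ℚ since 46 is not a perfect cube)

[ℚ(∛46)/ℚ] = 3


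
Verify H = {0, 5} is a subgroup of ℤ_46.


Subgroup test for H = {0, 5} in (ℤ_46, +):
(1) 0 ∈ H? Yes
(2) Closure: for all a,b ∈ H, (a+b) mod 46 ∈ H? No  [counterexample: 5 + 5 = 10 ∉ H]
(3) Inverses: for all a ∈ H, -a mod 46 ∈ H? No

No, H is not a subgroup of ℤ_46


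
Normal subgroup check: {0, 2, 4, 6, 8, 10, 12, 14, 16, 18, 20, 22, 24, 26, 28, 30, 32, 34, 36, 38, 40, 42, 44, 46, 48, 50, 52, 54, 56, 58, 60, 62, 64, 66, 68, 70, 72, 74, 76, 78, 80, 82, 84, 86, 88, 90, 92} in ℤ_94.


H = {0, 2, 4, 6, 8, 10, 12, 14, 16, 18, 20, 22, 24, 26, 28, 30, 32, 34, 36, 38, 40, 42, 44, 46, 48, 50, 52, 54, 56, 58, 60, 62, 64, 66, 68, 70, 72, 74, 76, 78, 80, 82, 84, 86, 88, 90, 92} in ℤ_94
ℤ_94 is abelian; every subgroup of an abelian group is normal

Yes, normal subgroup


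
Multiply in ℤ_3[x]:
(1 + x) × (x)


Expand and collect like terms; reduce coefficients mod 3:
x^0: 1·0 = 0 ≡ 0 (mod 3)
x^1: 1·1 + 1·0 = 1 ≡ 1 (mod 3)
x^2: 1·1 = 1 ≡ 1 (mod 3)
Result: x + x^2

f · g = x + x^2


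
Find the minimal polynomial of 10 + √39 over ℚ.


Let α = 10 + √39. Then α - 10 = √39, so (α - 10)² = 39, giving α² - 20α + 61 = 0. Degree 2 and α ∉ ℚ, so this is the minimal polynomial.

Minimal polynomial: x² - 20x + 61


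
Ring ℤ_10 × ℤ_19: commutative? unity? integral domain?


Direct product ring; commutative with unity (1,1); but (1,0)·(0,1) = (0,0) gives zero divisors, so not an integral domain
Commutative: Yes
Integral domain: No
Has unity: Yes

ℤ_10 × ℤ_19: Commutative=Yes, Unity=Yes


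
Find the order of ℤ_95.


ℤ_n has n elements.

|ℤ_95| = 95


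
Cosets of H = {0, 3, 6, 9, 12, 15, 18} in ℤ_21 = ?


H = {0, 3, 6, 9, 12, 15, 18}, |H| = 7
Number of cosets = |G|/|H| = 21/7 = 3
0 + H = {0, 3, 6, 9, 12, 15, 18}
1 + H = {1, 4, 7, 10, 13, 16, 19}
2 + H = {2, 5, 8, 11, 14, 17, 20}

Cosets: 0+H={0,3,6,9,12,15,18}; 1+H={1,4,7,10,13,16,19}; 2+H={2,5,8,11,14,17,20}


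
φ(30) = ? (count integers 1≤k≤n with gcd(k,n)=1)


φ(n) = count of k ∈ {1,...,n} with gcd(k,n)=1
Coprimes to 30: {1, 7, 11, 13, 17, 19, 23, 29}
Count: 8

φ(30) = 8


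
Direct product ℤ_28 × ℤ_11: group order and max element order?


|ℤ_28 × ℤ_11| = 28 × 11 = 308
Max element order = lcm(28,11) = 308
Cyclic? Yes (gcd=1)

|ℤ_28×ℤ_11| = 308, max element order = 308


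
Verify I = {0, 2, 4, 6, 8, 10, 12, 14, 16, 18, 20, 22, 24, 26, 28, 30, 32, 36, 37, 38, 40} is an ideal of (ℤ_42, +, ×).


Check ideal conditions for I = {0, 2, 4, 6, 8, 10, 12, 14, 16, 18, 20, 22, 24, 26, 28, 30, 32, 36, 37, 38, 40} in ℤ_42:
(1) I is an additive subgroup? No
(2) For r ∈ ℤ_42 and a ∈ I: r·a ∈ I? No  [counterexample: r=2, a=38, r·a mod 42 = 34 ∉ I]

No, I is not an ideal of ℤ_42


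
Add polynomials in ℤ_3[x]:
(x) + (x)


Add coefficients mod 3:
x^0: 0 + 0 = 0 (mod 3)
x^1: 1 + 1 = 2 (mod 3)
Result: 2x

f + g = 2x


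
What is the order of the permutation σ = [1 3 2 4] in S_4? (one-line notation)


Cycle decomposition: (2 3)
Cycle lengths: 2
Order = lcm(2) = 2

ord(σ) = 2


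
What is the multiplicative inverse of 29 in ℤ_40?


Use the extended Euclidean algorithm to write 1 = 29·s + 40·t; then s mod 40 is the inverse.
Euclidean algorithm:
  29 = 0·40 + 29
  40 = 1·29 + 11
  29 = 2·11 + 7
  11 = 1·7 + 4
  7 = 1·4 + 3
  4 = 1·3 + 1
  3 = 3·1 + 0
gcd(29,40) = 1
Back-substitution gives: 29·(-11) + 40·(8) = 1
So 29⁻¹ ≡ -11 ≡ 29 (mod 40)
Check: 29 × 29 = 841 ≡ 1 (mod 40) ✓

29⁻¹ ≡ 29 (mod 40)


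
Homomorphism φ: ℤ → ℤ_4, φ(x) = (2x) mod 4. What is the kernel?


Kernel = preimage of identity
ker(φ) = {x ∈ ℤ : 2x ≡ 0 (mod 4)}. gcd(2,4) = 2, so 2x ≡ 0 (mod 4) ⟺ x ≡ 0 (mod 4/2 = 2). Hence ker(φ) = 2ℤ

ker(φ) = 2ℤ


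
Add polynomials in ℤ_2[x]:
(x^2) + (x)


Add coefficients mod 2:
x^0: 0 + 0 = 0 (mod 2)
x^1: 0 + 1 = 1 (mod 2)
x^2: 1 + 0 = 1 (mod 2)
Result: x + x^2

f + g = x + x^2


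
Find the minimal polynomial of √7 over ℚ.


√7 satisfies x² - 7 = 0, irreducible over ℚ since 7 is squarefree

Minimal polynomial: x² - 7


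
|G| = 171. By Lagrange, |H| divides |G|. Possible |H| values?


Lagrange's theorem: |H| divides |G|
|G| = 171
Divisors of 171: 1, 3, 9, 19, 57, 171

Possible subgroup orders: {1, 3, 9, 19, 57, 171}


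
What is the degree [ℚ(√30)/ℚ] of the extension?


√30 has minimal polynomial x² - 30 (irreducible over ℚ since 30 is squarefree)

[ℚ(√30)/ℚ] = 2


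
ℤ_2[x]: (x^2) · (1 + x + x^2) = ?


Expand and collect like terms; reduce coefficients mod 2:
x^0: 0·1 = 0 ≡ 0 (mod 2)
x^1: 0·1 + 0·1 = 0 ≡ 0 (mod 2)
x^2: 0·1 + 0·1 + 1·1 = 1 ≡ 1 (mod 2)
x^3: 0·1 + 1·1 = 1 ≡ 1 (mod 2)
x^4: 1·1 = 1 ≡ 1 (mod 2)
Result: x^2 + x^3 + x^4

f · g = x^2 + x^3 + x^4


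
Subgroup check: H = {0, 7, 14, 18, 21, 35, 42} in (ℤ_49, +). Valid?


Subgroup test for H = {0, 7, 14, 18, 21, 35, 42} in (ℤ_49, +):
(1) 0 ∈ H? Yes
(2) Closure: for all a,b ∈ H, (a+b) mod 49 ∈ H? No  [counterexample: 7 + 18 = 25 ∉ H]
(3) Inverses: for all a ∈ H, -a mod 49 ∈ H? No

No, H is not a subgroup of ℤ_49


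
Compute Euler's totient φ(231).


Factor n: 231 = 3 × 7 × 11
φ(n) = n · ∏(1 - 1/p) over distinct primes p | n
φ(231) = 231 · (1 - 1/3) · (1 - 1/7) · (1 - 1/11) = 120

φ(231) = 120


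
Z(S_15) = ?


Z(G) = {g ∈ G | gx = xg for all x ∈ G}
S_n is non-abelian for n ≥ 3; Z(S_15) is trivial

Z(S_15) = {e}


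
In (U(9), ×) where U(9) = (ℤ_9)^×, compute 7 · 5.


Operation: multiplication mod 9
7 · 5 = (a × b) mod 9 with a = 7, b = 5

7 · 5 = 8


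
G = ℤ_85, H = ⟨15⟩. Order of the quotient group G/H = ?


|⟨15⟩| = n / gcd(15, 85) = 85 / 5 = 17
H is normal (ℤ_85 is abelian).
|G/H| = |G| / |H| = 85 / 17 = 5

|G/H| = 5


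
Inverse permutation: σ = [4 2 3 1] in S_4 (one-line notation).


To find σ⁻¹, swap domain and range:
σ(1) = 4 → σ⁻¹(4) = 1
σ(2) = 2 → σ⁻¹(2) = 2
σ(3) = 3 → σ⁻¹(3) = 3
σ(4) = 1 → σ⁻¹(1) = 4

σ⁻¹ = [4 2 3 1]


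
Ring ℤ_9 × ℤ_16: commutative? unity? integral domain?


Direct product ring; commutative with unity (1,1); but (1,0)·(0,1) = (0,0) gives zero divisors, so not an integral domain
Commutative: Yes
Integral domain: No
Has unity: Yes

ℤ_9 × ℤ_16: Commutative=Yes, Unity=Yes


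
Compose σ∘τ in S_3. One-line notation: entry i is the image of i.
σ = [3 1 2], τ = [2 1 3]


σ∘τ: apply τ first, then σ
1 →τ 2 →σ 1
2 →τ 1 →σ 3
3 →τ 3 →σ 2

σ∘τ = [1 3 2]


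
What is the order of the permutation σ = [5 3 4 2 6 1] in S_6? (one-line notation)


Cycle decomposition: (1 5 6) (2 3 4)
Cycle lengths: 3, 3
Order = lcm(3, 3) = 3

ord(σ) = 3


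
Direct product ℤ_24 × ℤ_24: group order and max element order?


|ℤ_24 × ℤ_24| = 24 × 24 = 576
Max element order = lcm(24,24) = 24
Cyclic? No (gcd=24)

|ℤ_24×ℤ_24| = 576, max element order = 24


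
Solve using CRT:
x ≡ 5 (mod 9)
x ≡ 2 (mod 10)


m₁ = 9, m₂ = 10, gcd = 1, so CRT applies. M = m₁·m₂ = 90
Let M₁ = M/m₁ = 10, M₂ = M/m₂ = 9
Find y₁ ≡ M₁⁻¹ (mod m₁): 10⁻¹ ≡ 1 (mod 9)
Find y₂ ≡ M₂⁻¹ (mod m₂): 9⁻¹ ≡ 9 (mod 10)
x = a₁·M₁·y₁ + a₂·M₂·y₂ = 5·10·1 + 2·9·9 = 212
Reduce mod 90: x ≡ 32
Check: 32 mod 9 = 5 ✓, 32 mod 10 = 2 ✓

x ≡ 32 (mod 90)


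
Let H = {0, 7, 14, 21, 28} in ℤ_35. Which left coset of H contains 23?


23 + H = {23 + h (mod 35) : h ∈ H}
23+0=23, 23+7=30, 23+14=2, 23+21=9, 23+28=16
23 + H = {2, 9, 16, 23, 30} = 2 + H

23 + H = {2, 9, 16, 23, 30}


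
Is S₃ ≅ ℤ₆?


Comparing S₃ and ℤ₆:
S₃ is non-abelian, ℤ₆ is abelian

No, S₃ ≇ ℤ₆


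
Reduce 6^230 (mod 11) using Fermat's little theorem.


Fermat's little theorem: if p is prime and gcd(a,p)=1, then a^(p-1) ≡ 1 (mod p)
p = 11 is prime, gcd(6,11) = 1
Reduce exponent: 230 mod 10 = 0
So 6^230 ≡ 6^0 (mod 11)
6^0 = 1

6^230 ≡ 1 (mod 11)


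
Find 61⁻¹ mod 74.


Use the extended Euclidean algorithm to write 1 = 61·s + 74·t; then s mod 74 is the inverse.
Euclidean algorithm:
  61 = 0·74 + 61
  74 = 1·61 + 13
  61 = 4·13 + 9
  13 = 1·9 + 4
  9 = 2·4 + 1
  4 = 4·1 + 0
gcd(61,74) = 1
Back-substitution gives: 61·(17) + 74·(-14) = 1
So 61⁻¹ ≡ 17 ≡ 17 (mod 74)
Check: 61 × 17 = 1037 ≡ 1 (mod 74) ✓

61⁻¹ ≡ 17 (mod 74)


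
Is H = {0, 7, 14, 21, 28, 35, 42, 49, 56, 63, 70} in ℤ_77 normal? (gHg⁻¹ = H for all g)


H = {0, 7, 14, 21, 28, 35, 42, 49, 56, 63, 70} in ℤ_77
ℤ_77 is abelian; every subgroup of an abelian group is normal

Yes, normal subgroup


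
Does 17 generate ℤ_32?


g generates ℤ_n iff gcd(g, n) = 1
gcd(17, 32) = 1
Since gcd = 1, 17 is a generator.

Yes, 17 generates ℤ_32


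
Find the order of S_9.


|S_n| = n! (number of permutations of n symbols)
|S_9| = 9! = 362880

|S_9| = 362880


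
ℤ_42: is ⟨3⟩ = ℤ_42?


g generates ℤ_n iff gcd(g, n) = 1
gcd(3, 42) = 3
Since gcd = 3 ≠ 1, ⟨3⟩ has order 14 < 42, so 3 is not a generator.

No, 3 does not generate ℤ_42


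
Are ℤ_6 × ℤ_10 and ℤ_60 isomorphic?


Comparing ℤ_6 × ℤ_10 and ℤ_60:
gcd(6,10) = 2 ≠ 1. Max element order in ℤ_6×ℤ_10 is lcm(6,10) = 30 < 60, so it has no element of order 60

No, ℤ_6 × ℤ_10 ≇ ℤ_60


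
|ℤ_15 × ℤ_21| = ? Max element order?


|ℤ_15 × ℤ_21| = 15 × 21 = 315
Max element order = lcm(15,21) = 105
Cyclic? No (gcd=3)

|ℤ_15×ℤ_21| = 315, max element order = 105


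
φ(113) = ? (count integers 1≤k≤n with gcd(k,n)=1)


Factor n: 113 = 113
φ(n) = n · ∏(1 - 1/p) over distinct primes p | n
φ(113) = 113 · (1 - 1/113) = 112

φ(113) = 112


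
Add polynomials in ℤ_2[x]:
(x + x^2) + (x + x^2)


Add coefficients mod 2:
x^0: 0 + 0 = 0 (mod 2)
x^1: 1 + 1 = 0 (mod 2)
x^2: 1 + 1 = 0 (mod 2)
Result: 0

f + g = 0


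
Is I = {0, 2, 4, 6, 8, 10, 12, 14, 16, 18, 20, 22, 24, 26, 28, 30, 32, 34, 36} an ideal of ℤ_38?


Check ideal conditions for I = {0, 2, 4, 6, 8, 10, 12, 14, 16, 18, 20, 22, 24, 26, 28, 30, 32, 34, 36} in ℤ_38:
(1) I is an additive subgroup? Yes
(2) For r ∈ ℤ_38 and a ∈ I: r·a ∈ I? Yes

Yes, I is an ideal of ℤ_38


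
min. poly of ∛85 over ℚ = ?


∛85 satisfies x³ - 85 = 0, irreducible over ℚ (no rational root; 85 is not a perfect cube)

Minimal polynomial: x³ - 85


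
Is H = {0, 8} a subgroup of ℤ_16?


Subgroup test for H = {0, 8} in (ℤ_16, +):
(1) 0 ∈ H? Yes
(2) Closure: for all a,b ∈ H, (a+b) mod 16 ∈ H? Yes
(3) Inverses: for all a ∈ H, -a mod 16 ∈ H? Yes

Yes, H is a subgroup of ℤ_16


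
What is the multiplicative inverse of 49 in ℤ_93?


Use the extended Euclidean algorithm to write 1 = 49·s + 93·t; then s mod 93 is the inverse.
Euclidean algorithm:
  49 = 0·93 + 49
  93 = 1·49 + 44
  49 = 1·44 + 5
  44 = 8·5 + 4
  5 = 1·4 + 1
  4 = 4·1 + 0
gcd(49,93) = 1
Back-substitution gives: 49·(19) + 93·(-10) = 1
So 49⁻¹ ≡ 19 ≡ 19 (mod 93)
Check: 49 × 19 = 931 ≡ 1 (mod 93) ✓

49⁻¹ ≡ 19 (mod 93)


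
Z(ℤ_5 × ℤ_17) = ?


Z(G) = {g ∈ G | gx = xg for all x ∈ G}
Direct product of abelian groups is abelian, so Z(G) = G

Z(ℤ_5 × ℤ_17) = ℤ_5 × ℤ_17


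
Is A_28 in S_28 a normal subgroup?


H = A_28 in S_28
A_28 has index 2 in S_28, and every subgroup of index 2 is normal

Yes, normal subgroup


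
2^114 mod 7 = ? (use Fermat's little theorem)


Fermat's little theorem: if p is prime and gcd(a,p)=1, then a^(p-1) ≡ 1 (mod p)
p = 7 is prime, gcd(2,7) = 1
Reduce exponent: 114 mod 6 = 0
So 2^114 ≡ 2^0 (mod 7)
2^0 = 1

2^114 ≡ 1 (mod 7)


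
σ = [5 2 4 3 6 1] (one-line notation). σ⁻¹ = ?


To find σ⁻¹, swap domain and range:
σ(1) = 5 → σ⁻¹(5) = 1
σ(2) = 2 → σ⁻¹(2) = 2
σ(3) = 4 → σ⁻¹(4) = 3
σ(4) = 3 → σ⁻¹(3) = 4
σ(5) = 6 → σ⁻¹(6) = 5
σ(6) = 1 → σ⁻¹(1) = 6

σ⁻¹ = [6 2 4 3 1 5]


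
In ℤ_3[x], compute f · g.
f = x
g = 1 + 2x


Expand and collect like terms; reduce coefficients mod 3:
x^0: 0·1 = 0 ≡ 0 (mod 3)
x^1: 0·2 + 1·1 = 1 ≡ 1 (mod 3)
x^2: 1·2 = 2 ≡ 2 (mod 3)
Result: x + 2x^2

f · g = x + 2x^2


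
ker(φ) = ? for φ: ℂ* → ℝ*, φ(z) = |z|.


Kernel = preimage of identity
ker(φ) = {z ∈ ℂ* | |z| = 1} = unit circle S¹

ker(φ) = S¹ (unit circle)


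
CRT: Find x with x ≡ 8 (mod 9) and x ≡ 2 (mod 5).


m₁ = 9, m₂ = 5, gcd = 1, so CRT applies. M = m₁·m₂ = 45
Let M₁ = M/m₁ = 5, M₂ = M/m₂ = 9
Find y₁ ≡ M₁⁻¹ (mod m₁): 5⁻¹ ≡ 2 (mod 9)
Find y₂ ≡ M₂⁻¹ (mod m₂): 9⁻¹ ≡ 4 (mod 5)
x = a₁·M₁·y₁ + a₂·M₂·y₂ = 8·5·2 + 2·9·4 = 152
Reduce mod 45: x ≡ 17
Check: 17 mod 9 = 8 ✓, 17 mod 5 = 2 ✓

x ≡ 17 (mod 45)


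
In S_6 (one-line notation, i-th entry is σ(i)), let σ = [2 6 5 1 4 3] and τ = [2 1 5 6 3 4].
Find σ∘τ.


σ∘τ: apply τ first, then σ
1 →τ 2 →σ 6
2 →τ 1 →σ 2
3 →τ 5 →σ 4
4 →τ 6 →σ 3
5 →τ 3 →σ 5
6 →τ 4 →σ 1

σ∘τ = [6 2 4 3 5 1]


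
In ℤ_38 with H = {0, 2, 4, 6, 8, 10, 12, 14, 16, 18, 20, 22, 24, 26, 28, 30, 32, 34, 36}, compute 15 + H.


15 + H = {15 + h (mod 38) : h ∈ H}
15+0=15, 15+2=17, 15+4=19, 15+6=21, 15+8=23, 15+10=25, 15+12=27, 15+14=29, 15+16=31, 15+18=33, 15+20=35, 15+22=37, 15+24=1, 15+26=3, 15+28=5, 15+30=7, 15+32=9, 15+34=11, 15+36=13
15 + H = {1, 3, 5, 7, 9, 11, 13, 15, 17, 19, 21, 23, 25, 27, 29, 31, 33, 35, 37} = 1 + H

15 + H = {1, 3, 5, 7, 9, 11, 13, 15, 17, 19, 21, 23, 25, 27, 29, 31, 33, 35, 37}


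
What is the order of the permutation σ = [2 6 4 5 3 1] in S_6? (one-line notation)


Cycle decomposition: (1 2 6) (3 4 5)
Cycle lengths: 3, 3
Order = lcm(3, 3) = 3

ord(σ) = 3


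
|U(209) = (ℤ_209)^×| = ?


U(n) is the group of units mod n; |U(n)| = φ(n)
|U(209)| = φ(209) = 180

|U(209) = (ℤ_209)^×| = 180


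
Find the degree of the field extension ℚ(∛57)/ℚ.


∛57 has minimal polynomial x³ - 57 (irreducible over ℚ since 57 is not a perfect cube)

[ℚ(∛57)/ℚ] = 3


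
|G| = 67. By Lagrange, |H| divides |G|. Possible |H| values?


Lagrange's theorem: |H| divides |G|
|G| = 67
Divisors of 67: 1, 67

Possible subgroup orders: {1, 67}


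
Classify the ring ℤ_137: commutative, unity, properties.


ℤ_137 is a commutative ring with unity 1; 137 is prime, so ℤ_137 is a field (hence an integral domain)
Commutative: Yes
Integral domain: Yes
Has unity: Yes

ℤ_137: Commutative=Yes, Unity=Yes


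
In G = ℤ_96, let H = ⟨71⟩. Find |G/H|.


|⟨71⟩| = n / gcd(71, 96) = 96 / 1 = 96
H is normal (ℤ_96 is abelian).
|G/H| = |G| / |H| = 96 / 96 = 1

|G/H| = 1


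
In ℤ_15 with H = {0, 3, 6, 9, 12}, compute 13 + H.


13 + H = {13 + h (mod 15) : h ∈ H}
13+0=13, 13+3=1, 13+6=4, 13+9=7, 13+12=10
13 + H = {1, 4, 7, 10, 13} = 1 + H

13 + H = {1, 4, 7, 10, 13}


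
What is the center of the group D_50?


Z(G) = {g ∈ G | gx = xg for all x ∈ G}
For even n, Z(D_n) = {e, r^(n/2)}: the 180° rotation r^25 commutes with every reflection and rotation

Z(D_50) = {e, r^25}


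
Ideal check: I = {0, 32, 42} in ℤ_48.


Check ideal conditions for I = {0, 32, 42} in ℤ_48:
(1) I is an additive subgroup? No
(2) For r ∈ ℤ_48 and a ∈ I: r·a ∈ I? No  [counterexample: r=2, a=32, r·a mod 48 = 16 ∉ I]

No, I is not an ideal of ℤ_48


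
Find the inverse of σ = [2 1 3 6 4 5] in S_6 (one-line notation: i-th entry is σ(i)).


To find σ⁻¹, swap domain and range:
σ(1) = 2 → σ⁻¹(2) = 1
σ(2) = 1 → σ⁻¹(1) = 2
σ(3) = 3 → σ⁻¹(3) = 3
σ(4) = 6 → σ⁻¹(6) = 4
σ(5) = 4 → σ⁻¹(4) = 5
σ(6) = 5 → σ⁻¹(5) = 6

σ⁻¹ = [2 1 3 5 6 4]


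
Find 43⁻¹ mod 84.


Use the extended Euclidean algorithm to write 1 = 43·s + 84·t; then s mod 84 is the inverse.
Euclidean algorithm:
  43 = 0·84 + 43
  84 = 1·43 + 41
  43 = 1·41 + 2
  41 = 20·2 + 1
  2 = 2·1 + 0
gcd(43,84) = 1
Back-substitution gives: 43·(-41) + 84·(21) = 1
So 43⁻¹ ≡ -41 ≡ 43 (mod 84)
Check: 43 × 43 = 1849 ≡ 1 (mod 84) ✓

43⁻¹ ≡ 43 (mod 84)


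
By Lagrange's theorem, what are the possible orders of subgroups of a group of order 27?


Lagrange's theorem: |H| divides |G|
|G| = 27
Divisors of 27: 1, 3, 9, 27

Possible subgroup orders: {1, 3, 9, 27}


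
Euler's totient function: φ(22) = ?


φ(n) = count of k ∈ {1,...,n} with gcd(k,n)=1
Coprimes to 22: {1, 3, 5, 7, 9, 13, 15, 17, 19, 21}
Count: 10

φ(22) = 10


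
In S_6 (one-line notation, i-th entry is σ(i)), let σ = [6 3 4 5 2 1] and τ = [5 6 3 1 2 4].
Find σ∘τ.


σ∘τ: apply τ first, then σ
1 →τ 5 →σ 2
2 →τ 6 →σ 1
3 →τ 3 →σ 4
4 →τ 1 →σ 6
5 →τ 2 →σ 3
6 →τ 4 →σ 5

σ∘τ = [2 1 4 6 3 5]


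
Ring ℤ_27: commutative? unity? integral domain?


ℤ_27 is a commutative ring with unity 1; 27 = 3×9 is composite, so 3·9 ≡ 0 gives zero divisors (not an integral domain)
Commutative: Yes
Integral domain: No
Has unity: Yes

ℤ_27: Commutative=Yes, Unity=Yes
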